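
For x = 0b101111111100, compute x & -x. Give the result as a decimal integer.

x = 101111111100 = 3068
-x (two's complement) = …010000000100
AND   = 000000000100 = 4
(x & -x isolates the lowest set bit of x.)

4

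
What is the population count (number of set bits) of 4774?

4774 = 1001010100110
Count the 1s: 1 + 1 + 1 + 1 + 1 + 1 = 6

6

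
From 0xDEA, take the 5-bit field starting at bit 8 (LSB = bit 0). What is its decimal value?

v = 0110111101010
Shift right by 8: 01101
Mask low 5 bits: 01101 = 13

13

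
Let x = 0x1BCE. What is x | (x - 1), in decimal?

x = 1101111001110 = 7118
x - 1 = 1101111001101
OR    = 1101111001111 = 7119
(x | (x - 1) sets all bits below the lowest set bit.)

7119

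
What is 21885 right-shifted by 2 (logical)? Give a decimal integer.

5471

21885 = 101010101111101
shift right by 2 → 001010101011111 = 5471
(equivalently, floor(21885 / 4))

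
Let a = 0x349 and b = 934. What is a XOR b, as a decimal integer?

0x349 = 1101001001
934 = 1110100110
XOR → 0011101111 = 239

239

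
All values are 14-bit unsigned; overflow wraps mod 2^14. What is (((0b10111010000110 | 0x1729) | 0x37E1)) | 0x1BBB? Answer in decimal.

16383

0b10111010000110 = 10111010000110
0x1729 = 01011100101001
→ | → 11111110101111 = 16303
0x37E1 = 11011111100001
→ | → 11111111101111 = 16367
0x1BBB = 01101110111011
→ | → 11111111111111 = 16383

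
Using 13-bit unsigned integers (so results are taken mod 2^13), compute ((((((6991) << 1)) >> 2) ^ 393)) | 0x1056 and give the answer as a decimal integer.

6991 = 1101101001111
→ << 1 (mod 2^13) → 1011010011110 = 5790
→ >> 2 → 0010110100111 = 1447
393 = 0000110001001
→ ^ → 0010000101110 = 1070
0x1056 = 1000001010110
→ | → 1010001111110 = 5246

5246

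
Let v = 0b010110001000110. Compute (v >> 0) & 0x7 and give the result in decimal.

v = 010110001000110
Shift right by 0: 010110001000110
Mask low 3 bits: 110 = 6

6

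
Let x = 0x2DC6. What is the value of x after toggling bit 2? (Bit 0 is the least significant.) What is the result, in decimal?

x = 10110111000110
bit 2 is currently 1; toggle it via x ^ (1 << 2) = x ^ 4
→ 10110111000010 = 11714

11714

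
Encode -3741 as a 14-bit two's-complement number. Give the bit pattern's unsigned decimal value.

3741 in 14 bits: 00111010011101
Invert: 11000101100010
Add 1:  11000101100011 = 12643
(Check: 2^14 - 3741 = 16384 - 3741 = 12643.)

12643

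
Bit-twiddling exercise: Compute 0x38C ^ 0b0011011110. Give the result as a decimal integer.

850

0x38C = 1110001100
b = 0011011110
XOR → 1101010010 = 850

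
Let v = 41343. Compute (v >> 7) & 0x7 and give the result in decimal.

2

v = 1010000101111111
Shift right by 7: 101000010
Mask low 3 bits: 010 = 2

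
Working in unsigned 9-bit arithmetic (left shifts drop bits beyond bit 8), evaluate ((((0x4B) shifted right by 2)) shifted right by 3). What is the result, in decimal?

2

0x4B = 001001011
→ shifted right by 2 → 000010010 = 18
→ shifted right by 3 → 000000010 = 2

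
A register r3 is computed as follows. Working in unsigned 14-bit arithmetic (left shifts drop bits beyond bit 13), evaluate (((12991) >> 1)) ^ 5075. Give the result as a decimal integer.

12991 = 11001010111111
→ >> 1 → 01100101011111 = 6495
5075 = 01001111010011
→ ^ → 00101010001100 = 2700

2700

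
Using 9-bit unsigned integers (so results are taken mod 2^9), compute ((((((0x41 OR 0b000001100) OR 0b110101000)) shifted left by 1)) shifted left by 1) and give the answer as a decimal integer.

436

0x41 = 001000001
0b000001100 = 000001100
→ OR → 001001101 = 77
0b110101000 = 110101000
→ OR → 111101101 = 493
→ shifted left by 1 (mod 2^9) → 111011010 = 474
→ shifted left by 1 (mod 2^9) → 110110100 = 436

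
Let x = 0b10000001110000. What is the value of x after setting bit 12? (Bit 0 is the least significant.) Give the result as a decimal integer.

12400

x = 10000001110000
bit 12 is currently 0; set it via x | (1 << 12) = x | 4096
→ 11000001110000 = 12400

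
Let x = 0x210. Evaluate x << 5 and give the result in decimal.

0x210 = 000001000010000
shift left by 5 → 100001000000000 = 16896
(equivalently, 528 × 2^5 = 528 × 32)

16896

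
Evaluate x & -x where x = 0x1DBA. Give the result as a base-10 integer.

2

x = 1110110111010 = 7610
-x (two's complement) = …0001001000110
AND   = 0000000000010 = 2
(x & -x isolates the lowest set bit of x.)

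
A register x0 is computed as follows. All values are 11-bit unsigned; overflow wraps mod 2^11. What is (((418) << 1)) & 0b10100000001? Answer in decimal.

418 = 00110100010
→ << 1 (mod 2^11) → 01101000100 = 836
0b10100000001 = 10100000001
→ & → 00100000000 = 256

256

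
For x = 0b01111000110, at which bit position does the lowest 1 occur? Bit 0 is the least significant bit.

0b01111000110 = 1111000110
Trailing zeros: 1, so the lowest set bit is bit 1 (value 2).

1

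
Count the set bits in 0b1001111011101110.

n = 1001111011101110
Count the 1s: 1 + 1 + 1 + 1 + 1 + 1 + 1 + 1 + 1 + 1 + 1 = 11

11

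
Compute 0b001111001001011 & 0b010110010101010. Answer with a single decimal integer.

a = 01111001001011
b = 10110010101010
AND → 00110000001010 = 3082

3082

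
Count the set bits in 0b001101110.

5

n = 1101110
Count the 1s: 1 + 1 + 1 + 1 + 1 = 5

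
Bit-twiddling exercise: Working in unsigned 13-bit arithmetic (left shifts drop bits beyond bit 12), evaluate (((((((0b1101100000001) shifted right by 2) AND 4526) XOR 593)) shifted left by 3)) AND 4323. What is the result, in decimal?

0b1101100000001 = 1101100000001
→ shifted right by 2 → 0011011000000 = 1728
4526 = 1000110101110
→ AND → 0000010000000 = 128
593 = 0001001010001
→ XOR → 0001011010001 = 721
→ shifted left by 3 (mod 2^13) → 1011010001000 = 5768
4323 = 1000011100011
→ AND → 1000010000000 = 4224

4224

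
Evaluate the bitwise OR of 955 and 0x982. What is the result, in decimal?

955 = 001110111011
0x982 = 100110000010
 OR → 101110111011 = 3003

3003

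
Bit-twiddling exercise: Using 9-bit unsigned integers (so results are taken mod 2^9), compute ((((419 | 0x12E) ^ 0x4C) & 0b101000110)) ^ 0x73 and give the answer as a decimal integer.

305

419 = 110100011
0x12E = 100101110
→ | → 110101111 = 431
0x4C = 001001100
→ ^ → 111100011 = 483
0b101000110 = 101000110
→ & → 101000010 = 322
0x73 = 001110011
→ ^ → 100110001 = 305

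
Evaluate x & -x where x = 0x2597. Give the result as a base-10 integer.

1

x = 10010110010111 = 9623
-x (two's complement) = …01101001101001
AND   = 00000000000001 = 1
(x & -x isolates the lowest set bit of x.)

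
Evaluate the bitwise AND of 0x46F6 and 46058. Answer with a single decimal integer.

0x46F6 = 0100011011110110
46058 = 1011001111101010
AND → 0000001011100010 = 738

738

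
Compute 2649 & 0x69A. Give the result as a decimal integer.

2649 = 101001011001
0x69A = 011010011010
AND → 001000011000 = 536

536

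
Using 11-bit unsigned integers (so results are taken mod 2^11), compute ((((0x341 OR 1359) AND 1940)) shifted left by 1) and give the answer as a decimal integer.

1544

0x341 = 01101000001
1359 = 10101001111
→ OR → 11101001111 = 1871
1940 = 11110010100
→ AND → 11100000100 = 1796
→ shifted left by 1 (mod 2^11) → 11000001000 = 1544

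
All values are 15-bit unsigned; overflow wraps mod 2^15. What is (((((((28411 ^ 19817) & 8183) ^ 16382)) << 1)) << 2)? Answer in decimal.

28411 = 110111011111011
19817 = 100110101101001
→ ^ → 010001110010010 = 9106
8183 = 001111111110111
→ & → 000001110010010 = 914
16382 = 011111111111110
→ ^ → 011110001101100 = 15468
→ << 1 (mod 2^15) → 111100011011000 = 30936
→ << 2 (mod 2^15) → 110001101100000 = 25440

25440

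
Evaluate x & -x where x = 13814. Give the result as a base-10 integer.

x = 11010111110110 = 13814
-x (two's complement) = …00101000001010
AND   = 00000000000010 = 2
(x & -x isolates the lowest set bit of x.)

2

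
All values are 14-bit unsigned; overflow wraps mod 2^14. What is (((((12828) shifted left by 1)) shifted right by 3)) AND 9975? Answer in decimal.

12828 = 11001000011100
→ shifted left by 1 (mod 2^14) → 10010000111000 = 9272
→ shifted right by 3 → 00010010000111 = 1159
9975 = 10011011110111
→ AND → 00010010000111 = 1159

1159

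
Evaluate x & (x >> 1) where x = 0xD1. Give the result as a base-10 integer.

64

x = 11010001 = 209
x>>1 = 01101000
AND  = 01000000 = 64
(x & (x >> 1) has a 1 wherever x has two consecutive 1 bits.)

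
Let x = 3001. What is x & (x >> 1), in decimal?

x = 101110111001 = 3001
x>>1 = 010111011100
AND  = 000110011000 = 408
(x & (x >> 1) has a 1 wherever x has two consecutive 1 bits.)

408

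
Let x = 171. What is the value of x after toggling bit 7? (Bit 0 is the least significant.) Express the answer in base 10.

43

x = 00000010101011
bit 7 is currently 1; toggle it via x ^ (1 << 7) = x ^ 128
→ 00000000101011 = 43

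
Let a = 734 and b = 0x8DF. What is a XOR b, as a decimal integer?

734 = 001011011110
0x8DF = 100011011111
XOR → 101000000001 = 2561

2561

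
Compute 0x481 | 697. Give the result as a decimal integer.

0x481 = 10010000001
697 = 01010111001
 OR → 11010111001 = 1721

1721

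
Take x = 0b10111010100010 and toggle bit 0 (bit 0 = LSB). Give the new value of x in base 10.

x = 10111010100010
bit 0 is currently 0; toggle it via x ^ (1 << 0) = x ^ 1
→ 10111010100011 = 11939

11939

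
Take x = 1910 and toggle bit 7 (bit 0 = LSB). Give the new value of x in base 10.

2038

x = 011101110110
bit 7 is currently 0; toggle it via x ^ (1 << 7) = x ^ 128
→ 011111110110 = 2038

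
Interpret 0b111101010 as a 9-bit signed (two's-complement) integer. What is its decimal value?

-22

pattern = 111101010 (MSB is 1 ⇒ negative)
Invert: 000010101, add 1 → 000010110 = 22, so the value is -22.
(Equivalently: 490 - 2^9 = 490 - 512 = -22.)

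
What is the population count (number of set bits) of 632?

5

632 = 1001111000
Count the 1s: 1 + 1 + 1 + 1 + 1 = 5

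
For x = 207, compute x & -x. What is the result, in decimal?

x = 11001111 = 207
-x (two's complement) = …00110001
AND   = 00000001 = 1
(x & -x isolates the lowest set bit of x.)

1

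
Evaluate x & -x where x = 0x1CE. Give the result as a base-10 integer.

x = 111001110 = 462
-x (two's complement) = …000110010
AND   = 000000010 = 2
(x & -x isolates the lowest set bit of x.)

2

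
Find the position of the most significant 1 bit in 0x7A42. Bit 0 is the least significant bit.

0x7A42 = 111101001000010
The topmost 1 is at position 14 (since 2^14 = 16384 ≤ 31298 < 32768).

14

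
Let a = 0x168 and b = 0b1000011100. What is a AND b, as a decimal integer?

0x168 = 0101101000
b = 1000011100
AND → 0000001000 = 8

8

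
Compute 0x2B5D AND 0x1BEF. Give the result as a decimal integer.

2893

0x2B5D = 10101101011101
0x1BEF = 01101111101111
AND → 00101101001101 = 2893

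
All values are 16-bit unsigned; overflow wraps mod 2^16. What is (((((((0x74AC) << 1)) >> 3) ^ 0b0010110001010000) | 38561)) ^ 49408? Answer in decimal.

30459

0x74AC = 0111010010101100
→ << 1 (mod 2^16) → 1110100101011000 = 59736
→ >> 3 → 0001110100101011 = 7467
0b0010110001010000 = 0010110001010000
→ ^ → 0011000101111011 = 12667
38561 = 1001011010100001
→ | → 1011011111111011 = 47099
49408 = 1100000100000000
→ ^ → 0111011011111011 = 30459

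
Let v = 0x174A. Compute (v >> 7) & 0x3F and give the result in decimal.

v = 1011101001010
Shift right by 7: 101110
Mask low 6 bits: 101110 = 46

46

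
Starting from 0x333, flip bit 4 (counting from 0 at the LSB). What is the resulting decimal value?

x = 000001100110011
bit 4 is currently 1; toggle it via x ^ (1 << 4) = x ^ 16
→ 000001100100011 = 803

803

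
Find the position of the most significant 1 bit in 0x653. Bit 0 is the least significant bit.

0x653 = 11001010011
The topmost 1 is at position 10 (since 2^10 = 1024 ≤ 1619 < 2048).

10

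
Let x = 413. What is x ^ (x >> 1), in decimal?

339

x = 110011101 = 413
x>>1 = 011001110
XOR  = 101010011 = 339
(x ^ (x >> 1) gives the standard binary-reflected Gray code of x.)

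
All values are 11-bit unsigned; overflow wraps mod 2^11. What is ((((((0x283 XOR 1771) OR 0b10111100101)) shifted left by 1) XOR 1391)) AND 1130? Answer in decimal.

0x283 = 01010000011
1771 = 11011101011
→ XOR → 10001101000 = 1128
0b10111100101 = 10111100101
→ OR → 10111101101 = 1517
→ shifted left by 1 (mod 2^11) → 01111011010 = 986
1391 = 10101101111
→ XOR → 11010110101 = 1717
1130 = 10001101010
→ AND → 10000100000 = 1056

1056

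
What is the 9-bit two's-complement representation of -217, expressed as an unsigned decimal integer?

295

217 in 9 bits: 011011001
Invert: 100100110
Add 1:  100100111 = 295
(Check: 2^9 - 217 = 512 - 217 = 295.)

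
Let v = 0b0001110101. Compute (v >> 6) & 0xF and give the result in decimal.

v = 0001110101
Shift right by 6: 0001
Mask low 4 bits: 0001 = 1

1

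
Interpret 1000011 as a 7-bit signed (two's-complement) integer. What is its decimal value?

pattern = 1000011 (MSB is 1 ⇒ negative)
Invert: 0111100, add 1 → 0111101 = 61, so the value is -61.
(Equivalently: 67 - 2^7 = 67 - 128 = -61.)

-61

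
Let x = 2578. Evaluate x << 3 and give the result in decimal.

20624

2578 = 000101000010010
shift left by 3 → 101000010010000 = 20624
(equivalently, 2578 × 2^3 = 2578 × 8)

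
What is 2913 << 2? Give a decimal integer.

2913 = 00101101100001
shift left by 2 → 10110110000100 = 11652
(equivalently, 2913 × 2^2 = 2913 × 4)

11652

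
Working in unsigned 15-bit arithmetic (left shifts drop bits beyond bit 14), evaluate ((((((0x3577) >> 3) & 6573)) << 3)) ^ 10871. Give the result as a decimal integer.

12055

0x3577 = 011010101110111
→ >> 3 → 000011010101110 = 1710
6573 = 001100110101101
→ & → 000000010101100 = 172
→ << 3 (mod 2^15) → 000010101100000 = 1376
10871 = 010101001110111
→ ^ → 010111100010111 = 12055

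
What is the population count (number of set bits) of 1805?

6

1805 = 11100001101
Count the 1s: 1 + 1 + 1 + 1 + 1 + 1 = 6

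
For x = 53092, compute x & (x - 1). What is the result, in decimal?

53088

x = 1100111101100100 = 53092
x - 1 = 1100111101100011
AND   = 1100111101100000 = 53088
(x & (x - 1) clears the lowest set bit of x.)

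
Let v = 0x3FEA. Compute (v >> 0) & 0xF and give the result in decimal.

v = 0011111111101010
Shift right by 0: 0011111111101010
Mask low 4 bits: 1010 = 10

10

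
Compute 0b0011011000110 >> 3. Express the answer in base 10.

216

x = 11011000110
shift right by 3 → 00011011000 = 216
(equivalently, floor(1734 / 8))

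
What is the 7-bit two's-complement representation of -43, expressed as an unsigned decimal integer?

43 in 7 bits: 0101011
Invert: 1010100
Add 1:  1010101 = 85
(Check: 2^7 - 43 = 128 - 43 = 85.)

85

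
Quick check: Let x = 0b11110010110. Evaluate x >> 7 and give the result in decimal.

15

x = 11110010110
shift right by 7 → 00000001111 = 15
(equivalently, floor(1942 / 128))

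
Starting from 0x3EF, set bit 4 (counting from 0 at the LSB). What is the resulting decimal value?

x = 00001111101111
bit 4 is currently 0; set it via x | (1 << 4) = x | 16
→ 00001111111111 = 1023

1023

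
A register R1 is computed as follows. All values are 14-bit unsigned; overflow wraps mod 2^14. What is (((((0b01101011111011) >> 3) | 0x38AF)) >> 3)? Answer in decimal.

0b01101011111011 = 01101011111011
→ >> 3 → 00001101011111 = 863
0x38AF = 11100010101111
→ | → 11101111111111 = 15359
→ >> 3 → 00011101111111 = 1919

1919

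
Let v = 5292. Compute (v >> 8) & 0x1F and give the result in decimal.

20

v = 01010010101100
Shift right by 8: 010100
Mask low 5 bits: 10100 = 20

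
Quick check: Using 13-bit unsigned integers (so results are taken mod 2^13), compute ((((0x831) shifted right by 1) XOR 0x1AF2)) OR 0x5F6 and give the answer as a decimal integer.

0x831 = 0100000110001
→ shifted right by 1 → 0010000011000 = 1048
0x1AF2 = 1101011110010
→ XOR → 1111011101010 = 7914
0x5F6 = 0010111110110
→ OR → 1111111111110 = 8190

8190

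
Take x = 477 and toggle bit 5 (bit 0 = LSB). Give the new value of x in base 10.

509

x = 00111011101
bit 5 is currently 0; toggle it via x ^ (1 << 5) = x ^ 32
→ 00111111101 = 509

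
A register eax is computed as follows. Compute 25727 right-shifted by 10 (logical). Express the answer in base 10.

25

25727 = 110010001111111
shift right by 10 → 000000000011001 = 25
(equivalently, floor(25727 / 1024))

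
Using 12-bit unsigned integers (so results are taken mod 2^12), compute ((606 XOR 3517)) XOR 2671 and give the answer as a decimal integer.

606 = 001001011110
3517 = 110110111101
→ XOR → 111111100011 = 4067
2671 = 101001101111
→ XOR → 010110001100 = 1420

1420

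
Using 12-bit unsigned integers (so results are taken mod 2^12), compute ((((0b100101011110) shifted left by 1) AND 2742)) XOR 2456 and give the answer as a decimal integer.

2860

0b100101011110 = 100101011110
→ shifted left by 1 (mod 2^12) → 001010111100 = 700
2742 = 101010110110
→ AND → 001010110100 = 692
2456 = 100110011000
→ XOR → 101100101100 = 2860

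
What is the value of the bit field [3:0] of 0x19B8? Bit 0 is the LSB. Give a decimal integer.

v = 01100110111000
Shift right by 0: 01100110111000
Mask low 4 bits: 1000 = 8

8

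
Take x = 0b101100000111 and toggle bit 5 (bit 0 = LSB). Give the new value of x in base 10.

x = 101100000111
bit 5 is currently 0; toggle it via x ^ (1 << 5) = x ^ 32
→ 101100100111 = 2855

2855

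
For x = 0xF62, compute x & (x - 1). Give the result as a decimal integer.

x = 111101100010 = 3938
x - 1 = 111101100001
AND   = 111101100000 = 3936
(x & (x - 1) clears the lowest set bit of x.)

3936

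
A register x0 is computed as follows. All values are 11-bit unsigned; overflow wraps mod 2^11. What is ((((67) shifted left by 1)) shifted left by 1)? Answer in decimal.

268

67 = 00001000011
→ shifted left by 1 (mod 2^11) → 00010000110 = 134
→ shifted left by 1 (mod 2^11) → 00100001100 = 268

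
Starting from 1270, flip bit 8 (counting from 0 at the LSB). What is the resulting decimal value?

x = 10011110110
bit 8 is currently 0; toggle it via x ^ (1 << 8) = x ^ 256
→ 10111110110 = 1526

1526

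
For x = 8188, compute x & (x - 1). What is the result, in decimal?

8184

x = 1111111111100 = 8188
x - 1 = 1111111111011
AND   = 1111111111000 = 8184
(x & (x - 1) clears the lowest set bit of x.)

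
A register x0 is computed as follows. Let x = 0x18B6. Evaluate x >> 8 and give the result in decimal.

0x18B6 = 1100010110110
shift right by 8 → 0000000011000 = 24
(equivalently, floor(6326 / 256))

24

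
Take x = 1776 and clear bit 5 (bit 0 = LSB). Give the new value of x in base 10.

1744

x = 11011110000
bit 5 is currently 1; clear it via x & ~(1 << 5) = x & ~32
→ 11011010000 = 1744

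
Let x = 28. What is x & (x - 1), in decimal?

x = 11100 = 28
x - 1 = 11011
AND   = 11000 = 24
(x & (x - 1) clears the lowest set bit of x.)

24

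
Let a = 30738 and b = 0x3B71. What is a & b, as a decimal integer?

14352

30738 = 111100000010010
0x3B71 = 011101101110001
AND → 011100000010000 = 14352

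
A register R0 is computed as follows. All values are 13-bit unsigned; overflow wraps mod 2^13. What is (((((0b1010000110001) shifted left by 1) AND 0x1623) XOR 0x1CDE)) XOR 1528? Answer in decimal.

0b1010000110001 = 1010000110001
→ shifted left by 1 (mod 2^13) → 0100001100010 = 2146
0x1623 = 1011000100011
→ AND → 0000000100010 = 34
0x1CDE = 1110011011110
→ XOR → 1110011111100 = 7420
1528 = 0010111111000
→ XOR → 1100100000100 = 6404

6404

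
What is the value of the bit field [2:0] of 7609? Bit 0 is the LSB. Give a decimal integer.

1

v = 1110110111001
Shift right by 0: 1110110111001
Mask low 3 bits: 001 = 1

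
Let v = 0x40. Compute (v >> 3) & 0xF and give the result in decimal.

8

v = 00001000000
Shift right by 3: 00001000
Mask low 4 bits: 1000 = 8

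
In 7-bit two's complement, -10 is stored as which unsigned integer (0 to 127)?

10 in 7 bits: 0001010
Invert: 1110101
Add 1:  1110110 = 118
(Check: 2^7 - 10 = 128 - 10 = 118.)

118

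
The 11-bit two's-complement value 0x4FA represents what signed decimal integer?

-774

pattern = 10011111010 (MSB is 1 ⇒ negative)
Invert: 01100000101, add 1 → 01100000110 = 774, so the value is -774.
(Equivalently: 1274 - 2^11 = 1274 - 2048 = -774.)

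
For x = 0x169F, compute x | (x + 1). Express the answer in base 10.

5823

x = 1011010011111 = 5791
x + 1 = 1011010100000
OR    = 1011010111111 = 5823
(x | (x + 1) sets the lowest cleared bit.)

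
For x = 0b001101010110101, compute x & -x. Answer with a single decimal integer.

x = 1101010110101 = 6837
-x (two's complement) = …0010101001011
AND   = 0000000000001 = 1
(x & -x isolates the lowest set bit of x.)

1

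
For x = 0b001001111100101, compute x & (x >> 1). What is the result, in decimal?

480

x = 1001111100101 = 5093
x>>1 = 0100111110010
AND  = 0000111100000 = 480
(x & (x >> 1) has a 1 wherever x has two consecutive 1 bits.)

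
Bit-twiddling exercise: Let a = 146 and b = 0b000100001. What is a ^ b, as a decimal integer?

146 = 10010010
b = 00100001
XOR → 10110011 = 179

179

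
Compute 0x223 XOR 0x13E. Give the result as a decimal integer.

0x223 = 1000100011
0x13E = 0100111110
XOR → 1100011101 = 797

797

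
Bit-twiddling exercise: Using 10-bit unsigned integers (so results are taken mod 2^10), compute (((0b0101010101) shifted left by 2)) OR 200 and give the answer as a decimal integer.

0b0101010101 = 0101010101
→ shifted left by 2 (mod 2^10) → 0101010100 = 340
200 = 0011001000
→ OR → 0111011100 = 476

476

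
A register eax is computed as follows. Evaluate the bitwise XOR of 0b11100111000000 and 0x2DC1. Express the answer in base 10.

a = 11100111000000
0x2DC1 = 10110111000001
XOR → 01010000000001 = 5121

5121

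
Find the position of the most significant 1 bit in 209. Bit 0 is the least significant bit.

7

209 = 11010001
The topmost 1 is at position 7 (since 2^7 = 128 ≤ 209 < 256).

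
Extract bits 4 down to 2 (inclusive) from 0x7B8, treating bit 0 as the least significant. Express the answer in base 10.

v = 011110111000
Shift right by 2: 0111101110
Mask low 3 bits: 110 = 6

6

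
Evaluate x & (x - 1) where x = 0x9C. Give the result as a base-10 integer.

x = 10011100 = 156
x - 1 = 10011011
AND   = 10011000 = 152
(x & (x - 1) clears the lowest set bit of x.)

152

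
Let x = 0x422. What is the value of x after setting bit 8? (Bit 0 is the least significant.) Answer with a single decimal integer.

1314

x = 10000100010
bit 8 is currently 0; set it via x | (1 << 8) = x | 256
→ 10100100010 = 1314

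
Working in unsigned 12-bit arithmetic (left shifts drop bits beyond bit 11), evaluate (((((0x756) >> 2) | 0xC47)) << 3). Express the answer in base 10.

0x756 = 011101010110
→ >> 2 → 000111010101 = 469
0xC47 = 110001000111
→ | → 110111010111 = 3543
→ << 3 (mod 2^12) → 111010111000 = 3768

3768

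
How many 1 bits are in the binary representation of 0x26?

0x26 = 100110
Count the 1s: 1 + 1 + 1 = 3

3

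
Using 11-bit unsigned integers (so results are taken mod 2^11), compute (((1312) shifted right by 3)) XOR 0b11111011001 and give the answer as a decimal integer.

1917

1312 = 10100100000
→ shifted right by 3 → 00010100100 = 164
0b11111011001 = 11111011001
→ XOR → 11101111101 = 1917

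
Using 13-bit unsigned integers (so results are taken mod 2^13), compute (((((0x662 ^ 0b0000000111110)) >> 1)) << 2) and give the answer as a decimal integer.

3256

0x662 = 0011001100010
0b0000000111110 = 0000000111110
→ ^ → 0011001011100 = 1628
→ >> 1 → 0001100101110 = 814
→ << 2 (mod 2^13) → 0110010111000 = 3256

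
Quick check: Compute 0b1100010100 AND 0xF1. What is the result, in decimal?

a = 1100010100
0xF1 = 0011110001
AND → 0000010000 = 16

16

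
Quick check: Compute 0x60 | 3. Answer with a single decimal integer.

0x60 = 1100000
3 = 0000011
 OR → 1100011 = 99

99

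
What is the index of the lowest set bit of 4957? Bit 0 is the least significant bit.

4957 = 1001101011101
Trailing zeros: 0, so the lowest set bit is bit 0 (value 1).

0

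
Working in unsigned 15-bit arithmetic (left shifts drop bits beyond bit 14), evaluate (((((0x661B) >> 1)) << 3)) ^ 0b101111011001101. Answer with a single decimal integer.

0x661B = 110011000011011
→ >> 1 → 011001100001101 = 13069
→ << 3 (mod 2^15) → 001100001101000 = 6248
0b101111011001101 = 101111011001101
→ ^ → 100011010100101 = 18085

18085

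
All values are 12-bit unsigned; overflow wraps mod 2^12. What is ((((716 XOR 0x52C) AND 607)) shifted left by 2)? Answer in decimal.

716 = 001011001100
0x52C = 010100101100
→ XOR → 011111100000 = 2016
607 = 001001011111
→ AND → 001001000000 = 576
→ shifted left by 2 (mod 2^12) → 100100000000 = 2304

2304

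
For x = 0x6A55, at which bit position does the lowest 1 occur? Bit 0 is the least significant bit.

0

0x6A55 = 110101001010101
Trailing zeros: 0, so the lowest set bit is bit 0 (value 1).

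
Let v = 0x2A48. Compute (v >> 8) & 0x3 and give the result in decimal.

2

v = 10101001001000
Shift right by 8: 101010
Mask low 2 bits: 10 = 2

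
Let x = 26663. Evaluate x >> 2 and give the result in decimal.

6665

26663 = 110100000100111
shift right by 2 → 001101000001001 = 6665
(equivalently, floor(26663 / 4))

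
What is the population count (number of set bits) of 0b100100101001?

n = 100100101001
Count the 1s: 1 + 1 + 1 + 1 + 1 = 5

5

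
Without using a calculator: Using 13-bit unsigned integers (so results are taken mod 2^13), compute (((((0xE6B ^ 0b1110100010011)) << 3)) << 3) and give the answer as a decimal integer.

7680

0xE6B = 0111001101011
0b1110100010011 = 1110100010011
→ ^ → 1001101111000 = 4984
→ << 3 (mod 2^13) → 1101111000000 = 7104
→ << 3 (mod 2^13) → 1111000000000 = 7680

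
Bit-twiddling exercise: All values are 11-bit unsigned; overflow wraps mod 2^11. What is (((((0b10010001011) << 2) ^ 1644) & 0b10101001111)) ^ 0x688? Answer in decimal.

712

0b10010001011 = 10010001011
→ << 2 (mod 2^11) → 01000101100 = 556
1644 = 11001101100
→ ^ → 10001000000 = 1088
0b10101001111 = 10101001111
→ & → 10001000000 = 1088
0x688 = 11010001000
→ ^ → 01011001000 = 712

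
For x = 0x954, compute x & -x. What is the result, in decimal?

x = 100101010100 = 2388
-x (two's complement) = …011010101100
AND   = 000000000100 = 4
(x & -x isolates the lowest set bit of x.)

4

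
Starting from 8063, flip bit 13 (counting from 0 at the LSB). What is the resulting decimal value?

16255

x = 01111101111111
bit 13 is currently 0; toggle it via x ^ (1 << 13) = x ^ 8192
→ 11111101111111 = 16255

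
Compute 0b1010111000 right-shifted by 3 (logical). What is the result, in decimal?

x = 1010111000
shift right by 3 → 0001010111 = 87
(equivalently, floor(696 / 8))

87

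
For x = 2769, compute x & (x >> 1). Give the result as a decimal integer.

64

x = 101011010001 = 2769
x>>1 = 010101101000
AND  = 000001000000 = 64
(x & (x >> 1) has a 1 wherever x has two consecutive 1 bits.)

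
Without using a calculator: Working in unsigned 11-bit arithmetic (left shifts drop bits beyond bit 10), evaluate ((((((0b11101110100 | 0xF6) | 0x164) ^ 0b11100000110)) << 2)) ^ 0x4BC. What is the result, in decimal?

1916

0b11101110100 = 11101110100
0xF6 = 00011110110
→ | → 11111110110 = 2038
0x164 = 00101100100
→ | → 11111110110 = 2038
0b11100000110 = 11100000110
→ ^ → 00011110000 = 240
→ << 2 (mod 2^11) → 01111000000 = 960
0x4BC = 10010111100
→ ^ → 11101111100 = 1916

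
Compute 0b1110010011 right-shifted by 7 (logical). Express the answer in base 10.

7

x = 1110010011
shift right by 7 → 0000000111 = 7
(equivalently, floor(915 / 128))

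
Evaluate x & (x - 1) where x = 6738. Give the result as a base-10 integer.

6736

x = 1101001010010 = 6738
x - 1 = 1101001010001
AND   = 1101001010000 = 6736
(x & (x - 1) clears the lowest set bit of x.)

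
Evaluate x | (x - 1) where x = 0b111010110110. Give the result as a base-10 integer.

3767

x = 111010110110 = 3766
x - 1 = 111010110101
OR    = 111010110111 = 3767
(x | (x - 1) sets all bits below the lowest set bit.)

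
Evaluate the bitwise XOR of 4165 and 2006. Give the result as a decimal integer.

6035

4165 = 1000001000101
2006 = 0011111010110
XOR → 1011110010011 = 6035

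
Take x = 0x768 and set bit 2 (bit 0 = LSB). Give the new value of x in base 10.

x = 011101101000
bit 2 is currently 0; set it via x | (1 << 2) = x | 4
→ 011101101100 = 1900

1900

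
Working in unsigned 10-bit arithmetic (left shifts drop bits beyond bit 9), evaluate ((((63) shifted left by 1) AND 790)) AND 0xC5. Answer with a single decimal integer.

4

63 = 0000111111
→ shifted left by 1 (mod 2^10) → 0001111110 = 126
790 = 1100010110
→ AND → 0000010110 = 22
0xC5 = 0011000101
→ AND → 0000000100 = 4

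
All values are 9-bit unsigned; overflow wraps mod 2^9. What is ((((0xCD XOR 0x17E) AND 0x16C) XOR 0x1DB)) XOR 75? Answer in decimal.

176

0xCD = 011001101
0x17E = 101111110
→ XOR → 110110011 = 435
0x16C = 101101100
→ AND → 100100000 = 288
0x1DB = 111011011
→ XOR → 011111011 = 251
75 = 001001011
→ XOR → 010110000 = 176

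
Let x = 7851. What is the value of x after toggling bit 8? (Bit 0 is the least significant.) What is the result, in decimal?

8107

x = 01111010101011
bit 8 is currently 0; toggle it via x ^ (1 << 8) = x ^ 256
→ 01111110101011 = 8107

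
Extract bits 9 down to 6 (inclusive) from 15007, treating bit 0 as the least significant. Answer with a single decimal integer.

10

v = 11101010011111
Shift right by 6: 11101010
Mask low 4 bits: 1010 = 10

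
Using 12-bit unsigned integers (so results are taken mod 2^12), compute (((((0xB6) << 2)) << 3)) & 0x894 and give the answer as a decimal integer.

0xB6 = 000010110110
→ << 2 (mod 2^12) → 001011011000 = 728
→ << 3 (mod 2^12) → 011011000000 = 1728
0x894 = 100010010100
→ & → 000010000000 = 128

128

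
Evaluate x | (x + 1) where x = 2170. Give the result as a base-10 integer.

x = 100001111010 = 2170
x + 1 = 100001111011
OR    = 100001111011 = 2171
(x | (x + 1) sets the lowest cleared bit.)

2171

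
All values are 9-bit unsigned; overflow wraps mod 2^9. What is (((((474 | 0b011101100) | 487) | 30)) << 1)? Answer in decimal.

474 = 111011010
0b011101100 = 011101100
→ | → 111111110 = 510
487 = 111100111
→ | → 111111111 = 511
30 = 000011110
→ | → 111111111 = 511
→ << 1 (mod 2^9) → 111111110 = 510

510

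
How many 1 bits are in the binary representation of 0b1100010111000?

n = 1100010111000
Count the 1s: 1 + 1 + 1 + 1 + 1 + 1 = 6

6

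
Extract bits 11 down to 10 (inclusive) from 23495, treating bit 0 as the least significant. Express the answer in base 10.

2

v = 101101111000111
Shift right by 10: 10110
Mask low 2 bits: 10 = 2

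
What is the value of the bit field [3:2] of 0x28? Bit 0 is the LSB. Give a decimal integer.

2

v = 000101000
Shift right by 2: 0001010
Mask low 2 bits: 10 = 2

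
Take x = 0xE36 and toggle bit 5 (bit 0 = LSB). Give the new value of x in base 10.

3606

x = 0111000110110
bit 5 is currently 1; toggle it via x ^ (1 << 5) = x ^ 32
→ 0111000010110 = 3606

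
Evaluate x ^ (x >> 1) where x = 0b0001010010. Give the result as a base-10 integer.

123

x = 1010010 = 82
x>>1 = 0101001
XOR  = 1111011 = 123
(x ^ (x >> 1) gives the standard binary-reflected Gray code of x.)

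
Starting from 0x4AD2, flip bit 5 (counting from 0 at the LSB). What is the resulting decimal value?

x = 100101011010010
bit 5 is currently 0; toggle it via x ^ (1 << 5) = x ^ 32
→ 100101011110010 = 19186

19186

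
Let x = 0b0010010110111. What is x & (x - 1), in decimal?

x = 10010110111 = 1207
x - 1 = 10010110110
AND   = 10010110110 = 1206
(x & (x - 1) clears the lowest set bit of x.)

1206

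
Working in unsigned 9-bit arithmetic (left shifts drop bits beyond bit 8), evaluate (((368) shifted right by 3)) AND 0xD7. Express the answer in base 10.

6

368 = 101110000
→ shifted right by 3 → 000101110 = 46
0xD7 = 011010111
→ AND → 000000110 = 6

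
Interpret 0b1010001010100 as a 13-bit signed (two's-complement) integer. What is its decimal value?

pattern = 1010001010100 (MSB is 1 ⇒ negative)
Invert: 0101110101011, add 1 → 0101110101100 = 2988, so the value is -2988.
(Equivalently: 5204 - 2^13 = 5204 - 8192 = -2988.)

-2988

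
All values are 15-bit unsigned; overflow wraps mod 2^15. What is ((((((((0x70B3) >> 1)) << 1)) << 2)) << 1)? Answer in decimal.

1424

0x70B3 = 111000010110011
→ >> 1 → 011100001011001 = 14425
→ << 1 (mod 2^15) → 111000010110010 = 28850
→ << 2 (mod 2^15) → 100001011001000 = 17096
→ << 1 (mod 2^15) → 000010110010000 = 1424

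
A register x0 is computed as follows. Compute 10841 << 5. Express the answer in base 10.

10841 = 0000010101001011001
shift left by 5 → 1010100101100100000 = 346912
(equivalently, 10841 × 2^5 = 10841 × 32)

346912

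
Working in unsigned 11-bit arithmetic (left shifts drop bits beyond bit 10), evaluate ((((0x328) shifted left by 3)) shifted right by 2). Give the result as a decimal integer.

80

0x328 = 01100101000
→ shifted left by 3 (mod 2^11) → 00101000000 = 320
→ shifted right by 2 → 00001010000 = 80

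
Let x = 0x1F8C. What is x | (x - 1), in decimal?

8079

x = 1111110001100 = 8076
x - 1 = 1111110001011
OR    = 1111110001111 = 8079
(x | (x - 1) sets all bits below the lowest set bit.)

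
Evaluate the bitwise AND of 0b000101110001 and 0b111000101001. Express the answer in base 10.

a = 000101110001
b = 111000101001
AND → 000000100001 = 33

33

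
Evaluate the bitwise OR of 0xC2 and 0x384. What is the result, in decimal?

966

0xC2 = 0011000010
0x384 = 1110000100
 OR → 1111000110 = 966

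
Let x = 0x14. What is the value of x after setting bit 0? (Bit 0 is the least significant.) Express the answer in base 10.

21

x = 00010100
bit 0 is currently 0; set it via x | (1 << 0) = x | 1
→ 00010101 = 21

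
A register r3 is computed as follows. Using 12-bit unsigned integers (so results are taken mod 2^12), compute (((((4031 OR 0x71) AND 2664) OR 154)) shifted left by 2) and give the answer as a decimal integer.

3048

4031 = 111110111111
0x71 = 000001110001
→ OR → 111111111111 = 4095
2664 = 101001101000
→ AND → 101001101000 = 2664
154 = 000010011010
→ OR → 101011111010 = 2810
→ shifted left by 2 (mod 2^12) → 101111101000 = 3048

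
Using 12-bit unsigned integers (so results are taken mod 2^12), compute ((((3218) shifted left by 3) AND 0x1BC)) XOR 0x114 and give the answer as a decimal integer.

3218 = 110010010010
→ shifted left by 3 (mod 2^12) → 010010010000 = 1168
0x1BC = 000110111100
→ AND → 000010010000 = 144
0x114 = 000100010100
→ XOR → 000110000100 = 388

388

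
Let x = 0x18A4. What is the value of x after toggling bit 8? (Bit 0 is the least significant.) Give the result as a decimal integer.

6564

x = 1100010100100
bit 8 is currently 0; toggle it via x ^ (1 << 8) = x ^ 256
→ 1100110100100 = 6564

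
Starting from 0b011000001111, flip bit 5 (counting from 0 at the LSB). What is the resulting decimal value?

1583

x = 011000001111
bit 5 is currently 0; toggle it via x ^ (1 << 5) = x ^ 32
→ 011000101111 = 1583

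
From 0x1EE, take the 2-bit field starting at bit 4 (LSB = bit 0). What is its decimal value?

v = 0111101110
Shift right by 4: 011110
Mask low 2 bits: 10 = 2

2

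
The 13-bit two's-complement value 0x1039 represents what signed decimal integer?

pattern = 1000000111001 (MSB is 1 ⇒ negative)
Invert: 0111111000110, add 1 → 0111111000111 = 4039, so the value is -4039.
(Equivalently: 4153 - 2^13 = 4153 - 8192 = -4039.)

-4039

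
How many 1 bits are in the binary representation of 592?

3

592 = 1001010000
Count the 1s: 1 + 1 + 1 = 3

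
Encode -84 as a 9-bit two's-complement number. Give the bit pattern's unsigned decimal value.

428

84 in 9 bits: 001010100
Invert: 110101011
Add 1:  110101100 = 428
(Check: 2^9 - 84 = 512 - 84 = 428.)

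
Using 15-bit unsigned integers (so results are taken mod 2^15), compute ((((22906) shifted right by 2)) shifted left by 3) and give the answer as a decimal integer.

13040

22906 = 101100101111010
→ shifted right by 2 → 001011001011110 = 5726
→ shifted left by 3 (mod 2^15) → 011001011110000 = 13040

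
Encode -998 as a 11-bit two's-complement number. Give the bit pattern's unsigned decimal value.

998 in 11 bits: 01111100110
Invert: 10000011001
Add 1:  10000011010 = 1050
(Check: 2^11 - 998 = 2048 - 998 = 1050.)

1050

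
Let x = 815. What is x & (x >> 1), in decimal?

263

x = 1100101111 = 815
x>>1 = 0110010111
AND  = 0100000111 = 263
(x & (x >> 1) has a 1 wherever x has two consecutive 1 bits.)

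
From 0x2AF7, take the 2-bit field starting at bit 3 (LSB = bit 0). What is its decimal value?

2

v = 010101011110111
Shift right by 3: 010101011110
Mask low 2 bits: 10 = 2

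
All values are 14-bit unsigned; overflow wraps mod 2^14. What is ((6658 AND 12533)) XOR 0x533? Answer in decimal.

6658 = 01101000000010
12533 = 11000011110101
→ AND → 01000000000000 = 4096
0x533 = 00010100110011
→ XOR → 01010100110011 = 5427

5427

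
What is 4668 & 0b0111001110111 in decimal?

4668 = 1001000111100
b = 0111001110111
AND → 0001000110100 = 564

564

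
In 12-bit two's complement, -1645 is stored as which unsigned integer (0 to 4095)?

1645 in 12 bits: 011001101101
Invert: 100110010010
Add 1:  100110010011 = 2451
(Check: 2^12 - 1645 = 4096 - 1645 = 2451.)

2451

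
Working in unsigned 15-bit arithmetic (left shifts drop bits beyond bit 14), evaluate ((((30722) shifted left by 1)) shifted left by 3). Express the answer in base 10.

32

30722 = 111100000000010
→ shifted left by 1 (mod 2^15) → 111000000000100 = 28676
→ shifted left by 3 (mod 2^15) → 000000000100000 = 32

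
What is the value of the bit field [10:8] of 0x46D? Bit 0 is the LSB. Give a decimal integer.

4

v = 10001101101
Shift right by 8: 100
Mask low 3 bits: 100 = 4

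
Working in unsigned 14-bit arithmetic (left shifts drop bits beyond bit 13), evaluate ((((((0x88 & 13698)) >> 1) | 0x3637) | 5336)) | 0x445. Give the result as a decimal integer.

14079

0x88 = 00000010001000
13698 = 11010110000010
→ & → 00000010000000 = 128
→ >> 1 → 00000001000000 = 64
0x3637 = 11011000110111
→ | → 11011001110111 = 13943
5336 = 01010011011000
→ | → 11011011111111 = 14079
0x445 = 00010001000101
→ | → 11011011111111 = 14079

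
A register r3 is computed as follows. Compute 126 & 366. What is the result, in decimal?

126 = 001111110
366 = 101101110
AND → 001101110 = 110

110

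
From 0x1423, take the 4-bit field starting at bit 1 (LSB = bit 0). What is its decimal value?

v = 01010000100011
Shift right by 1: 0101000010001
Mask low 4 bits: 0001 = 1

1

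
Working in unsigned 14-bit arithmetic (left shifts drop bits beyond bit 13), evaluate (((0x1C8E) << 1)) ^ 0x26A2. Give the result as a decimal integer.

0x1C8E = 01110010001110
→ << 1 (mod 2^14) → 11100100011100 = 14620
0x26A2 = 10011010100010
→ ^ → 01111110111110 = 8126

8126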